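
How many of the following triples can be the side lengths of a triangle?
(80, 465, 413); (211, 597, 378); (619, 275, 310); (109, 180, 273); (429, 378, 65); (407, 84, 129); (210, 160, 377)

3

(80,413,465): 80+413 > 465 → valid
(211,378,597): 211+378 ≤ 597 → not valid
(275,310,619): 275+310 ≤ 619 → not valid
(109,180,273): 109+180 > 273 → valid
(65,378,429): 65+378 > 429 → valid
(84,129,407): 84+129 ≤ 407 → not valid
(160,210,377): 160+210 ≤ 377 → not valid
3 of the 7 triples form a triangle.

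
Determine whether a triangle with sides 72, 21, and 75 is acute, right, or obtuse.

Compare the square of the longest side to the sum of squares of the other two: 21² + 72² = 5625 = 75².

right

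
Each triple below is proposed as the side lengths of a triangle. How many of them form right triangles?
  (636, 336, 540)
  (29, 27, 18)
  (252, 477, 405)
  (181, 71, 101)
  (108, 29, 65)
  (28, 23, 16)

(636,336,540): 336²+540² = 404496 = 636² → right
(29,27,18): 18²+27² = 1053 > 841 = 29² → acute
(252,477,405): 252²+405² = 227529 = 477² → right
(181,71,101): 71+101 ≤ 181, not a triangle
(108,29,65): 29+65 ≤ 108, not a triangle
(28,23,16): 16²+23² = 785 > 784 = 28² → acute
2 of the 6 are right.

2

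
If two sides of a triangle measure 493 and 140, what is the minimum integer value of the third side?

354

The third side must be strictly greater than |493 − 140| = 353.
The smallest integer above 353 is 354.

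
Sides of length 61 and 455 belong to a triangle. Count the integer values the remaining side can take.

121

The third side lies in the open interval (394, 516).
Integers from 395 to 515 inclusive: 515 − 395 + 1 = 121.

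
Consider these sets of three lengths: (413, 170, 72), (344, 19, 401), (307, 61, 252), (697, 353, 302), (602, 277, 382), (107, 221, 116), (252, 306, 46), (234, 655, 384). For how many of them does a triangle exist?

3

(72,170,413): 72+170 ≤ 413 → not valid
(19,344,401): 19+344 ≤ 401 → not valid
(61,252,307): 61+252 > 307 → valid
(302,353,697): 302+353 ≤ 697 → not valid
(277,382,602): 277+382 > 602 → valid
(107,116,221): 107+116 > 221 → valid
(46,252,306): 46+252 ≤ 306 → not valid
(234,384,655): 234+384 ≤ 655 → not valid
3 of the 8 triples form a triangle.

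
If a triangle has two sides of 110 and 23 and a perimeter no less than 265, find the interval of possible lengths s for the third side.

132 ≤ s < 133

Triangle inequality alone gives 87 < s < 133.
The perimeter condition gives s ≥ 265 − 110 − 23 = 132.
Intersecting the two: 132 ≤ s < 133.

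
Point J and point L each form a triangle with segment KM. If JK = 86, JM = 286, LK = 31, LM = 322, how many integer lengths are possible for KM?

61

From triangle JKM: 200 < KM < 372.
From triangle LKM: 291 < KM < 353.
Intersection: 291 < KM < 353, so integers 292 through 352: 61 values.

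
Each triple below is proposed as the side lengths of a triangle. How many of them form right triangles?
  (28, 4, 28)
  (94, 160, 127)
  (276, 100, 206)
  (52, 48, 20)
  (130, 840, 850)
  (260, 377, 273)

3

(28,4,28): 4²+28² = 800 > 784 = 28² → acute
(94,160,127): 94²+127² = 24965 < 25600 = 160² → obtuse
(276,100,206): 100²+206² = 52436 < 76176 = 276² → obtuse
(52,48,20): 20²+48² = 2704 = 52² → right
(130,840,850): 130²+840² = 722500 = 850² → right
(260,377,273): 260²+273² = 142129 = 377² → right
3 of the 6 are right.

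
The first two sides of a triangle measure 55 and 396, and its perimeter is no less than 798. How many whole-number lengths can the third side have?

Triangle inequality: 341 < x < 451. Perimeter ≥ 798 gives x ≥ 798 − 55 − 396 = 347.
So 347 ≤ x < 451; integers 347 through 450: 104 values.

104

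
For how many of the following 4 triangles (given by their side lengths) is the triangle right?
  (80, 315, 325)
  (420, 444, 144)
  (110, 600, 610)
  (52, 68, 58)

3

(80,315,325): 80²+315² = 105625 = 325² → right
(420,444,144): 144²+420² = 197136 = 444² → right
(110,600,610): 110²+600² = 372100 = 610² → right
(52,68,58): 52²+58² = 6068 > 4624 = 68² → acute
3 of the 4 are right.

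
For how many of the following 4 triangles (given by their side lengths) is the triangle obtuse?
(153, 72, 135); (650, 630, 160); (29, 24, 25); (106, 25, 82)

(153,72,135): 72²+135² = 23409 = 153² → right
(650,630,160): 160²+630² = 422500 = 650² → right
(29,24,25): 24²+25² = 1201 > 841 = 29² → acute
(106,25,82): 25²+82² = 7349 < 11236 = 106² → obtuse
1 of the 4 is obtuse.

1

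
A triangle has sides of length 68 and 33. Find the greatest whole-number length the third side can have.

100

The third side must be strictly less than 68 + 33 = 101.
The largest integer below 101 is 100.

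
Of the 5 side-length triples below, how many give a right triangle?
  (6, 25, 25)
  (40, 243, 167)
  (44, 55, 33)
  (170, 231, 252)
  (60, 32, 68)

2

(6,25,25): 6²+25² = 661 > 625 = 25² → acute
(40,243,167): 40+167 ≤ 243, not a triangle
(44,55,33): 33²+44² = 3025 = 55² → right
(170,231,252): 170²+231² = 82261 > 63504 = 252² → acute
(60,32,68): 32²+60² = 4624 = 68² → right
2 of the 5 are right.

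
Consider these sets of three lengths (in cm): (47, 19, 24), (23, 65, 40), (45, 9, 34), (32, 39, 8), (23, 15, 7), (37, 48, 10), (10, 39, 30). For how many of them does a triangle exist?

2

(19,24,47): 19+24 ≤ 47 → not valid
(23,40,65): 23+40 ≤ 65 → not valid
(9,34,45): 9+34 ≤ 45 → not valid
(8,32,39): 8+32 > 39 → valid
(7,15,23): 7+15 ≤ 23 → not valid
(10,37,48): 10+37 ≤ 48 → not valid
(10,30,39): 10+30 > 39 → valid
2 of the 7 triples form a triangle.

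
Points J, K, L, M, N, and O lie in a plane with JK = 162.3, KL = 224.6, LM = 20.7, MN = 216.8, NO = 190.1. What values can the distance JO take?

0 ≤ JO ≤ 814.5

The maximum is all hops collinear in one direction: 162.3 + 224.6 + 20.7 + 216.8 + 190.1 = 814.5.
The longest hop is 224.6; the others sum to 589.9. Since 224.6 ≤ 589.9, the path can fold back on itself completely, so the minimum distance is 0.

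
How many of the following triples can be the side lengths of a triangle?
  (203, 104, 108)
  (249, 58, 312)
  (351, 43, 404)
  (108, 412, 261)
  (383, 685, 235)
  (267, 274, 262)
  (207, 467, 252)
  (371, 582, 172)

(104,108,203): 104+108 > 203 → valid
(58,249,312): 58+249 ≤ 312 → not valid
(43,351,404): 43+351 ≤ 404 → not valid
(108,261,412): 108+261 ≤ 412 → not valid
(235,383,685): 235+383 ≤ 685 → not valid
(262,267,274): 262+267 > 274 → valid
(207,252,467): 207+252 ≤ 467 → not valid
(172,371,582): 172+371 ≤ 582 → not valid
2 of the 8 triples form a triangle.

2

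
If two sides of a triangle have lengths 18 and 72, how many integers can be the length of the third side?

The third side lies in the open interval (54, 90).
Integers from 55 to 89 inclusive: 89 − 55 + 1 = 35.

35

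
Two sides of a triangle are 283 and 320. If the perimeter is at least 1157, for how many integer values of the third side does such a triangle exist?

49

Triangle inequality: 37 < x < 603. Perimeter ≥ 1157 gives x ≥ 1157 − 283 − 320 = 554.
So 554 ≤ x < 603; integers 554 through 602: 49 values.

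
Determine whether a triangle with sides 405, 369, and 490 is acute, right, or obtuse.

acute

Compare the square of the longest side to the sum of squares of the other two: 369² + 405² = 300186 > 240100 = 490².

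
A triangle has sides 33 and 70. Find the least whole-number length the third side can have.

38

The third side must be strictly greater than |33 − 70| = 37.
The smallest integer above 37 is 38.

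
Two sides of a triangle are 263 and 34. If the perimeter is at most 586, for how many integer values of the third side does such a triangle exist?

60

Triangle inequality: 229 < x < 297. Perimeter ≤ 586 gives x ≤ 586 − 263 − 34 = 289.
So 229 < x ≤ 289; integers 230 through 289: 60 values.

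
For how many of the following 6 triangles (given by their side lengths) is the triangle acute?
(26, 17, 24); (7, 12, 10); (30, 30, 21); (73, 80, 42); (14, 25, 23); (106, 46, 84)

5

(26,17,24): 17²+24² = 865 > 676 = 26² → acute
(7,12,10): 7²+10² = 149 > 144 = 12² → acute
(30,30,21): 21²+30² = 1341 > 900 = 30² → acute
(73,80,42): 42²+73² = 7093 > 6400 = 80² → acute
(14,25,23): 14²+23² = 725 > 625 = 25² → acute
(106,46,84): 46²+84² = 9172 < 11236 = 106² → obtuse
5 of the 6 are acute.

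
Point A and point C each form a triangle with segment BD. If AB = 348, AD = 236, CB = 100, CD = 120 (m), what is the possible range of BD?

112 < BD < 220

From triangle ABD: |348 − 236| < BD < 348 + 236, i.e. 112 < BD < 584.
From triangle CBD: 20 < BD < 220.
Both must hold, so BD lies in the intersection.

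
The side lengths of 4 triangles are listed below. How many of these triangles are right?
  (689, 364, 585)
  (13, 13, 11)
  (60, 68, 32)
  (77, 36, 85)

(689,364,585): 364²+585² = 474721 = 689² → right
(13,13,11): 11²+13² = 290 > 169 = 13² → acute
(60,68,32): 32²+60² = 4624 = 68² → right
(77,36,85): 36²+77² = 7225 = 85² → right
3 of the 4 are right.

3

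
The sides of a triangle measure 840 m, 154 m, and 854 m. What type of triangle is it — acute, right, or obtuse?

Compare the square of the longest side to the sum of squares of the other two: 154² + 840² = 729316 = 854².

right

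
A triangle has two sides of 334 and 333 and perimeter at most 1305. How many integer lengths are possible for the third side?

637

Triangle inequality: 1 < x < 667. Perimeter ≤ 1305 gives x ≤ 1305 − 334 − 333 = 638.
So 1 < x ≤ 638; integers 2 through 638: 637 values.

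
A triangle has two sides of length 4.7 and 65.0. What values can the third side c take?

By the triangle inequality, c must be less than 4.7 + 65.0 = 69.7 and greater than |4.7 − 65.0| = 60.3.

60.3 < c < 69.7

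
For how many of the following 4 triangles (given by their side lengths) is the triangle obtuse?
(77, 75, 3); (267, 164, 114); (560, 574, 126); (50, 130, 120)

2

(77,75,3): 3²+75² = 5634 < 5929 = 77² → obtuse
(267,164,114): 114²+164² = 39892 < 71289 = 267² → obtuse
(560,574,126): 126²+560² = 329476 = 574² → right
(50,130,120): 50²+120² = 16900 = 130² → right
2 of the 4 are obtuse.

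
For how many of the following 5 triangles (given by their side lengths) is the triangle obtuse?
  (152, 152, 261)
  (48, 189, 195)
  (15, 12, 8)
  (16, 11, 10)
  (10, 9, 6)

(152,152,261): 152²+152² = 46208 < 68121 = 261² → obtuse
(48,189,195): 48²+189² = 38025 = 195² → right
(15,12,8): 8²+12² = 208 < 225 = 15² → obtuse
(16,11,10): 10²+11² = 221 < 256 = 16² → obtuse
(10,9,6): 6²+9² = 117 > 100 = 10² → acute
3 of the 5 are obtuse.

3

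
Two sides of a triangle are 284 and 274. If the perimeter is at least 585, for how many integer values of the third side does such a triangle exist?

Triangle inequality: 10 < x < 558. Perimeter ≥ 585 gives x ≥ 585 − 284 − 274 = 27.
So 27 ≤ x < 558; integers 27 through 557: 531 values.

531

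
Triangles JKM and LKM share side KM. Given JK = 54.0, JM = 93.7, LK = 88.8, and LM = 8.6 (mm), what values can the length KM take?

80.2 < KM < 97.4

From triangle JKM: |54.0 − 93.7| < KM < 54.0 + 93.7, i.e. 39.7 < KM < 147.7.
From triangle LKM: 80.2 < KM < 97.4.
Both must hold, so KM lies in the intersection.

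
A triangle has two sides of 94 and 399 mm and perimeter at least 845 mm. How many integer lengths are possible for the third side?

141

Triangle inequality: 305 < x < 493. Perimeter ≥ 845 gives x ≥ 845 − 94 − 399 = 352.
So 352 ≤ x < 493; integers 352 through 492: 141 values.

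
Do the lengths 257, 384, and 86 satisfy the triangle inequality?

The longest side is 384, but the other two sum to only 343.
343 < 384, so the triangle inequality fails.

No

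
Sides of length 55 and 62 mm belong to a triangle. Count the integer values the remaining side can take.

109

The third side lies in the open interval (7, 117).
Integers from 8 to 116 inclusive: 116 − 8 + 1 = 109.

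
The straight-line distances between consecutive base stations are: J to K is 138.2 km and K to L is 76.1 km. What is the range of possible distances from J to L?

62.1 ≤ JL ≤ 214.3 km

By the triangle inequality, |138.2 − 76.1| ≤ JL ≤ 138.2 + 76.1.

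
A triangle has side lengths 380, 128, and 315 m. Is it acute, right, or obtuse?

Compare the square of the longest side to the sum of squares of the other two: 128² + 315² = 115609 < 144400 = 380².

obtuse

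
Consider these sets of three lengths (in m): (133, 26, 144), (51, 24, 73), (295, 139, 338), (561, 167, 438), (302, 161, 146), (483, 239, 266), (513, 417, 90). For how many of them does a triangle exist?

6

(26,133,144): 26+133 > 144 → valid
(24,51,73): 24+51 > 73 → valid
(139,295,338): 139+295 > 338 → valid
(167,438,561): 167+438 > 561 → valid
(146,161,302): 146+161 > 302 → valid
(239,266,483): 239+266 > 483 → valid
(90,417,513): 90+417 ≤ 513 → not valid
6 of the 7 triples form a triangle.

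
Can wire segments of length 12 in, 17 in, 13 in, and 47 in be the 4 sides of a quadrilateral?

For a quadrilateral, each side must be shorter than the sum of the others.
Here the longest side is 47, but the remaining 3 sides sum to only 42.

No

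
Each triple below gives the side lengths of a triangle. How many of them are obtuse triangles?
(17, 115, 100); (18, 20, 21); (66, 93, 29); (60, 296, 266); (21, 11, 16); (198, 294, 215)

(17,115,100): 17²+100² = 10289 < 13225 = 115² → obtuse
(18,20,21): 18²+20² = 724 > 441 = 21² → acute
(66,93,29): 29²+66² = 5197 < 8649 = 93² → obtuse
(60,296,266): 60²+266² = 74356 < 87616 = 296² → obtuse
(21,11,16): 11²+16² = 377 < 441 = 21² → obtuse
(198,294,215): 198²+215² = 85429 < 86436 = 294² → obtuse
5 of the 6 are obtuse.

5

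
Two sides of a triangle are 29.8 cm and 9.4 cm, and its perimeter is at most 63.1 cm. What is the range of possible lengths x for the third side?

Triangle inequality alone gives 20.4 < x < 39.2.
The perimeter condition gives x ≤ 63.1 − 29.8 − 9.4 = 23.9.
Intersecting the two: 20.4 < x ≤ 23.9.

20.4 < x ≤ 23.9 cm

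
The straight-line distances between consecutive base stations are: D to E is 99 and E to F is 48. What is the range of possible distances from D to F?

By the triangle inequality, |99 − 48| ≤ DF ≤ 99 + 48.

51 ≤ DF ≤ 147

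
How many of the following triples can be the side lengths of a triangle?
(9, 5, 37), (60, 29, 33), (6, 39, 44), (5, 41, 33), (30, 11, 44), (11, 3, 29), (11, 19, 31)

2

(5,9,37): 5+9 ≤ 37 → not valid
(29,33,60): 29+33 > 60 → valid
(6,39,44): 6+39 > 44 → valid
(5,33,41): 5+33 ≤ 41 → not valid
(11,30,44): 11+30 ≤ 44 → not valid
(3,11,29): 3+11 ≤ 29 → not valid
(11,19,31): 11+19 ≤ 31 → not valid
2 of the 7 triples form a triangle.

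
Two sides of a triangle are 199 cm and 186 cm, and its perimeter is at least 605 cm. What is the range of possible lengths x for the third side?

Triangle inequality alone gives 13 < x < 385.
The perimeter condition gives x ≥ 605 − 199 − 186 = 220.
Intersecting the two: 220 ≤ x < 385.

220 ≤ x < 385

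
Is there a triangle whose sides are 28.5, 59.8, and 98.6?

No

The longest side is 98.6, but the other two sum to only 88.3.
88.3 < 98.6, so the triangle inequality fails.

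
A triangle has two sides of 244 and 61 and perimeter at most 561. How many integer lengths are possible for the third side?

Triangle inequality: 183 < x < 305. Perimeter ≤ 561 gives x ≤ 561 − 244 − 61 = 256.
So 183 < x ≤ 256; integers 184 through 256: 73 values.

73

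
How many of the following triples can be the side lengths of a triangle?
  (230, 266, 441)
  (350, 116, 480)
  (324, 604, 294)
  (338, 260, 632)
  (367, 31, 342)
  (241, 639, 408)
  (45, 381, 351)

5

(230,266,441): 230+266 > 441 → valid
(116,350,480): 116+350 ≤ 480 → not valid
(294,324,604): 294+324 > 604 → valid
(260,338,632): 260+338 ≤ 632 → not valid
(31,342,367): 31+342 > 367 → valid
(241,408,639): 241+408 > 639 → valid
(45,351,381): 45+351 > 381 → valid
5 of the 7 triples form a triangle.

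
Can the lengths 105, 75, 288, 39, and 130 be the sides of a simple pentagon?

A pentagon exists iff every side is shorter than the sum of the others — equivalently, the longest side is less than the sum of the rest.
Longest side 288 < 349 (sum of the remaining 4), so yes.

Yes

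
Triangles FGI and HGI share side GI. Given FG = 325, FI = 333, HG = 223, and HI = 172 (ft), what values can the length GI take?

From triangle FGI: |325 − 333| < GI < 325 + 333, i.e. 8 < GI < 658.
From triangle HGI: 51 < GI < 395.
Both must hold, so GI lies in the intersection.

51 < GI < 395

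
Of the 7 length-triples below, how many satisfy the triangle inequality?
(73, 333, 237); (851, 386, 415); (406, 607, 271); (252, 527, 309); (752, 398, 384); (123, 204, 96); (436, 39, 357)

(73,237,333): 73+237 ≤ 333 → not valid
(386,415,851): 386+415 ≤ 851 → not valid
(271,406,607): 271+406 > 607 → valid
(252,309,527): 252+309 > 527 → valid
(384,398,752): 384+398 > 752 → valid
(96,123,204): 96+123 > 204 → valid
(39,357,436): 39+357 ≤ 436 → not valid
4 of the 7 triples form a triangle.

4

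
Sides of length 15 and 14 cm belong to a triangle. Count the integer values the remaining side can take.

The third side lies in the open interval (1, 29).
Integers from 2 to 28 inclusive: 28 − 2 + 1 = 27.

27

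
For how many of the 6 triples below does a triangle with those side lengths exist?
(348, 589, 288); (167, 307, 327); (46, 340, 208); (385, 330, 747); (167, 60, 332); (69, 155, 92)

3

(288,348,589): 288+348 > 589 → valid
(167,307,327): 167+307 > 327 → valid
(46,208,340): 46+208 ≤ 340 → not valid
(330,385,747): 330+385 ≤ 747 → not valid
(60,167,332): 60+167 ≤ 332 → not valid
(69,92,155): 69+92 > 155 → valid
3 of the 6 triples form a triangle.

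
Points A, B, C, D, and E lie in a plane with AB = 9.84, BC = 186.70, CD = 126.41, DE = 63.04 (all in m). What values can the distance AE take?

The maximum is all hops collinear in one direction: 9.84 + 186.70 + 126.41 + 63.04 = 385.99.
The longest hop is 186.70; the others sum to 199.29. Since 186.70 ≤ 199.29, the path can fold back on itself completely, so the minimum distance is 0.

0 ≤ AE ≤ 385.99 m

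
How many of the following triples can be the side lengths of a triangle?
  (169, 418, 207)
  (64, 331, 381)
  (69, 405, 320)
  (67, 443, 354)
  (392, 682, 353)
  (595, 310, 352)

3

(169,207,418): 169+207 ≤ 418 → not valid
(64,331,381): 64+331 > 381 → valid
(69,320,405): 69+320 ≤ 405 → not valid
(67,354,443): 67+354 ≤ 443 → not valid
(353,392,682): 353+392 > 682 → valid
(310,352,595): 310+352 > 595 → valid
3 of the 6 triples form a triangle.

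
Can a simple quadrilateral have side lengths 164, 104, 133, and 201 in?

A quadrilateral exists iff every side is shorter than the sum of the others — equivalently, the longest side is less than the sum of the rest.
Longest side 201 < 401 (sum of the remaining 3), so yes.

Yes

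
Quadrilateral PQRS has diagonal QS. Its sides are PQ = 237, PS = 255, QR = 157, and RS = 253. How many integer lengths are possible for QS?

From triangle PQS: 18 < QS < 492.
From triangle RQS: 96 < QS < 410.
Intersection: 96 < QS < 410, so integers 97 through 409: 313 values.

313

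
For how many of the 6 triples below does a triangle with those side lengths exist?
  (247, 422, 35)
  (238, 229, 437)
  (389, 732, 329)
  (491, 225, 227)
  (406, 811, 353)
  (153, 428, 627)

1

(35,247,422): 35+247 ≤ 422 → not valid
(229,238,437): 229+238 > 437 → valid
(329,389,732): 329+389 ≤ 732 → not valid
(225,227,491): 225+227 ≤ 491 → not valid
(353,406,811): 353+406 ≤ 811 → not valid
(153,428,627): 153+428 ≤ 627 → not valid
1 of the 6 triples forms a triangle.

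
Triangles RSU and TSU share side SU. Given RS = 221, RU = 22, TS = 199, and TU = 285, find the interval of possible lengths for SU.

199 < SU < 243

From triangle RSU: |221 − 22| < SU < 221 + 22, i.e. 199 < SU < 243.
From triangle TSU: 86 < SU < 484.
Both must hold, so SU lies in the intersection.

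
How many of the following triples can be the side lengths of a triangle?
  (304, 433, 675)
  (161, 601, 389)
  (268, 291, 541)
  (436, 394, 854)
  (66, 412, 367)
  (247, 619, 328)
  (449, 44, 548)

3

(304,433,675): 304+433 > 675 → valid
(161,389,601): 161+389 ≤ 601 → not valid
(268,291,541): 268+291 > 541 → valid
(394,436,854): 394+436 ≤ 854 → not valid
(66,367,412): 66+367 > 412 → valid
(247,328,619): 247+328 ≤ 619 → not valid
(44,449,548): 44+449 ≤ 548 → not valid
3 of the 7 triples form a triangle.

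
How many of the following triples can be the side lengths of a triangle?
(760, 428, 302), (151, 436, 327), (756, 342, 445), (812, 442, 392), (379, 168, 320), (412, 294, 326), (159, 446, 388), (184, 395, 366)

7

(302,428,760): 302+428 ≤ 760 → not valid
(151,327,436): 151+327 > 436 → valid
(342,445,756): 342+445 > 756 → valid
(392,442,812): 392+442 > 812 → valid
(168,320,379): 168+320 > 379 → valid
(294,326,412): 294+326 > 412 → valid
(159,388,446): 159+388 > 446 → valid
(184,366,395): 184+366 > 395 → valid
7 of the 8 triples form a triangle.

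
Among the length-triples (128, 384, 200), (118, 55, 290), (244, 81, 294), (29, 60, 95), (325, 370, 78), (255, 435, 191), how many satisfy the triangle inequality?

3

(128,200,384): 128+200 ≤ 384 → not valid
(55,118,290): 55+118 ≤ 290 → not valid
(81,244,294): 81+244 > 294 → valid
(29,60,95): 29+60 ≤ 95 → not valid
(78,325,370): 78+325 > 370 → valid
(191,255,435): 191+255 > 435 → valid
3 of the 6 triples form a triangle.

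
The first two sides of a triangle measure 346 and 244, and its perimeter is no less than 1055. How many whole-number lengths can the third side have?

125

Triangle inequality: 102 < x < 590. Perimeter ≥ 1055 gives x ≥ 1055 − 346 − 244 = 465.
So 465 ≤ x < 590; integers 465 through 589: 125 values.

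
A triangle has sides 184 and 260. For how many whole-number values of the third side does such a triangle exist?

367

The third side lies in the open interval (76, 444).
Integers from 77 to 443 inclusive: 443 − 77 + 1 = 367.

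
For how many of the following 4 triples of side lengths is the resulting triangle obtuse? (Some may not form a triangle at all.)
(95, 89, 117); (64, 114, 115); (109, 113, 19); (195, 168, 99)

(95,89,117): 89²+95² = 16946 > 13689 = 117² → acute
(64,114,115): 64²+114² = 17092 > 13225 = 115² → acute
(109,113,19): 19²+109² = 12242 < 12769 = 113² → obtuse
(195,168,99): 99²+168² = 38025 = 195² → right
1 of the 4 is obtuse.

1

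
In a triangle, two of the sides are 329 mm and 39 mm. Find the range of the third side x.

By the triangle inequality, x must be less than 329 + 39 = 368 and greater than |329 − 39| = 290.

290 < x < 368 (mm)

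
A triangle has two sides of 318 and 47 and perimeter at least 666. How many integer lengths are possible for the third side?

64

Triangle inequality: 271 < x < 365. Perimeter ≥ 666 gives x ≥ 666 − 318 − 47 = 301.
So 301 ≤ x < 365; integers 301 through 364: 64 values.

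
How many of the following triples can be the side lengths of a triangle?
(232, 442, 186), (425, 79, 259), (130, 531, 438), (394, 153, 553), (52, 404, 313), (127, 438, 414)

2

(186,232,442): 186+232 ≤ 442 → not valid
(79,259,425): 79+259 ≤ 425 → not valid
(130,438,531): 130+438 > 531 → valid
(153,394,553): 153+394 ≤ 553 → not valid
(52,313,404): 52+313 ≤ 404 → not valid
(127,414,438): 127+414 > 438 → valid
2 of the 6 triples form a triangle.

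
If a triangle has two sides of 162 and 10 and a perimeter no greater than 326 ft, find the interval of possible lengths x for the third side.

152 < x ≤ 154

Triangle inequality alone gives 152 < x < 172.
The perimeter condition gives x ≤ 326 − 162 − 10 = 154.
Intersecting the two: 152 < x ≤ 154.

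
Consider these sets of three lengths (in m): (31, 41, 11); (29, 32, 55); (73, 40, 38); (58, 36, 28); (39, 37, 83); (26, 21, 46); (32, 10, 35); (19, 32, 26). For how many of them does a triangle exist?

7

(11,31,41): 11+31 > 41 → valid
(29,32,55): 29+32 > 55 → valid
(38,40,73): 38+40 > 73 → valid
(28,36,58): 28+36 > 58 → valid
(37,39,83): 37+39 ≤ 83 → not valid
(21,26,46): 21+26 > 46 → valid
(10,32,35): 10+32 > 35 → valid
(19,26,32): 19+26 > 32 → valid
7 of the 8 triples form a triangle.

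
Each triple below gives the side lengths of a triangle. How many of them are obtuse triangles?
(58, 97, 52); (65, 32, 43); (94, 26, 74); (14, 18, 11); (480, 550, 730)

(58,97,52): 52²+58² = 6068 < 9409 = 97² → obtuse
(65,32,43): 32²+43² = 2873 < 4225 = 65² → obtuse
(94,26,74): 26²+74² = 6152 < 8836 = 94² → obtuse
(14,18,11): 11²+14² = 317 < 324 = 18² → obtuse
(480,550,730): 480²+550² = 532900 = 730² → right
4 of the 5 are obtuse.

4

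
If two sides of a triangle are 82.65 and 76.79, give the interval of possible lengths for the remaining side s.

By the triangle inequality, s must be less than 82.65 + 76.79 = 159.44 and greater than |82.65 − 76.79| = 5.86.

5.86 < s < 159.44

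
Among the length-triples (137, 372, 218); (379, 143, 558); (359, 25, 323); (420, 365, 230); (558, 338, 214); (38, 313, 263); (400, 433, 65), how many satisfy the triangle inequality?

2

(137,218,372): 137+218 ≤ 372 → not valid
(143,379,558): 143+379 ≤ 558 → not valid
(25,323,359): 25+323 ≤ 359 → not valid
(230,365,420): 230+365 > 420 → valid
(214,338,558): 214+338 ≤ 558 → not valid
(38,263,313): 38+263 ≤ 313 → not valid
(65,400,433): 65+400 > 433 → valid
2 of the 7 triples form a triangle.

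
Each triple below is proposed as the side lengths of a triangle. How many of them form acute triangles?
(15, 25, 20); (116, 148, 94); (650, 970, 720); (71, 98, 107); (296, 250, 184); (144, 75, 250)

3

(15,25,20): 15²+20² = 625 = 25² → right
(116,148,94): 94²+116² = 22292 > 21904 = 148² → acute
(650,970,720): 650²+720² = 940900 = 970² → right
(71,98,107): 71²+98² = 14645 > 11449 = 107² → acute
(296,250,184): 184²+250² = 96356 > 87616 = 296² → acute
(144,75,250): 75+144 ≤ 250, not a triangle
3 of the 6 are acute.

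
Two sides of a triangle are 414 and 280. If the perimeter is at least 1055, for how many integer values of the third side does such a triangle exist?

333

Triangle inequality: 134 < x < 694. Perimeter ≥ 1055 gives x ≥ 1055 − 414 − 280 = 361.
So 361 ≤ x < 694; integers 361 through 693: 333 values.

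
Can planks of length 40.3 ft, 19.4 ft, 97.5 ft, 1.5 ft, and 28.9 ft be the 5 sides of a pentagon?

For a pentagon, each side must be shorter than the sum of the others.
Here the longest side is 97.5, but the remaining 4 sides sum to only 90.1.

No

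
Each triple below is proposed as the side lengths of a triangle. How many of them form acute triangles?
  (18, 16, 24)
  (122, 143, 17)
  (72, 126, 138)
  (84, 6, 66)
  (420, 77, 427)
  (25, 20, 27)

(18,16,24): 16²+18² = 580 > 576 = 24² → acute
(122,143,17): 17+122 ≤ 143, not a triangle
(72,126,138): 72²+126² = 21060 > 19044 = 138² → acute
(84,6,66): 6+66 ≤ 84, not a triangle
(420,77,427): 77²+420² = 182329 = 427² → right
(25,20,27): 20²+25² = 1025 > 729 = 27² → acute
3 of the 6 are acute.

3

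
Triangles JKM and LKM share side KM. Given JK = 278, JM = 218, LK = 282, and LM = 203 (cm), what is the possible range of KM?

79 < KM < 485

From triangle JKM: |278 − 218| < KM < 278 + 218, i.e. 60 < KM < 496.
From triangle LKM: 79 < KM < 485.
Both must hold, so KM lies in the intersection.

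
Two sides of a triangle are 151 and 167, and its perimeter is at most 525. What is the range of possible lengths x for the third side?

16 < x ≤ 207

Triangle inequality alone gives 16 < x < 318.
The perimeter condition gives x ≤ 525 − 151 − 167 = 207.
Intersecting the two: 16 < x ≤ 207.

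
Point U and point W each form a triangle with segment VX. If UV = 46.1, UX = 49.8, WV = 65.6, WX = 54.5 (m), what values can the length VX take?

From triangle UVX: |46.1 − 49.8| < VX < 46.1 + 49.8, i.e. 3.7 < VX < 95.9.
From triangle WVX: 11.1 < VX < 120.1.
Both must hold, so VX lies in the intersection.

11.1 < VX < 95.9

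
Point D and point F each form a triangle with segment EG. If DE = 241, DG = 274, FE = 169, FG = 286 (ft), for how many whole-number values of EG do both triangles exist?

337

From triangle DEG: 33 < EG < 515.
From triangle FEG: 117 < EG < 455.
Intersection: 117 < EG < 455, so integers 118 through 454: 337 values.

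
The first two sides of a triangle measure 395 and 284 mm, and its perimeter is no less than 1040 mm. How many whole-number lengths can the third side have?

Triangle inequality: 111 < x < 679. Perimeter ≥ 1040 gives x ≥ 1040 − 395 − 284 = 361.
So 361 ≤ x < 679; integers 361 through 678: 318 values.

318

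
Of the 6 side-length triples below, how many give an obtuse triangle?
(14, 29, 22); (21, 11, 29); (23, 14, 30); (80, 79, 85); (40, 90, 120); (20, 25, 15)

(14,29,22): 14²+22² = 680 < 841 = 29² → obtuse
(21,11,29): 11²+21² = 562 < 841 = 29² → obtuse
(23,14,30): 14²+23² = 725 < 900 = 30² → obtuse
(80,79,85): 79²+80² = 12641 > 7225 = 85² → acute
(40,90,120): 40²+90² = 9700 < 14400 = 120² → obtuse
(20,25,15): 15²+20² = 625 = 25² → right
4 of the 6 are obtuse.

4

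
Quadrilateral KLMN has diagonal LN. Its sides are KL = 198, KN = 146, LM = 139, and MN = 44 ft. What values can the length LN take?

95 < LN < 183

From triangle KLN: |198 − 146| < LN < 198 + 146, i.e. 52 < LN < 344.
From triangle MLN: 95 < LN < 183.
Both must hold, so LN lies in the intersection.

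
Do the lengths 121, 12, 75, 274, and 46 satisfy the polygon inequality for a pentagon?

No

For a pentagon, each side must be shorter than the sum of the others.
Here the longest side is 274, but the remaining 4 sides sum to only 254.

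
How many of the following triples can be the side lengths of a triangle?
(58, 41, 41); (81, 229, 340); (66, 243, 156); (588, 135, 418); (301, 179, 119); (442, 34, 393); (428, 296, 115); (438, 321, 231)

(41,41,58): 41+41 > 58 → valid
(81,229,340): 81+229 ≤ 340 → not valid
(66,156,243): 66+156 ≤ 243 → not valid
(135,418,588): 135+418 ≤ 588 → not valid
(119,179,301): 119+179 ≤ 301 → not valid
(34,393,442): 34+393 ≤ 442 → not valid
(115,296,428): 115+296 ≤ 428 → not valid
(231,321,438): 231+321 > 438 → valid
2 of the 8 triples form a triangle.

2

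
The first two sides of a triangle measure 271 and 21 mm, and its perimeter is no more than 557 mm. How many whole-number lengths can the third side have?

Triangle inequality: 250 < x < 292. Perimeter ≤ 557 gives x ≤ 557 − 271 − 21 = 265.
So 250 < x ≤ 265; integers 251 through 265: 15 values.

15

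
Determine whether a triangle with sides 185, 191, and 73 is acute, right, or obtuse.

acute

Compare the square of the longest side to the sum of squares of the other two: 73² + 185² = 39554 > 36481 = 191².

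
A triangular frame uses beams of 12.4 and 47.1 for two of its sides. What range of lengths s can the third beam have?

By the triangle inequality, s must be less than 12.4 + 47.1 = 59.5 and greater than |12.4 − 47.1| = 34.7.

34.7 < s < 59.5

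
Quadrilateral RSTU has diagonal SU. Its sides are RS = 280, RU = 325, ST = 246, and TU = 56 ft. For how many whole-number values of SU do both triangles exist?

From triangle RSU: 45 < SU < 605.
From triangle TSU: 190 < SU < 302.
Intersection: 190 < SU < 302, so integers 191 through 301: 111 values.

111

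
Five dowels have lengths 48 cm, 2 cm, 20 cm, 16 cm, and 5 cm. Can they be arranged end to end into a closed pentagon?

No

For a pentagon, each side must be shorter than the sum of the others.
Here the longest side is 48, but the remaining 4 sides sum to only 43.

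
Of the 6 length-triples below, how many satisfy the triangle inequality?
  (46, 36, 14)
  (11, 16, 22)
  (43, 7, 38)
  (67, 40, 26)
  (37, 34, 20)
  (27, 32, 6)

(14,36,46): 14+36 > 46 → valid
(11,16,22): 11+16 > 22 → valid
(7,38,43): 7+38 > 43 → valid
(26,40,67): 26+40 ≤ 67 → not valid
(20,34,37): 20+34 > 37 → valid
(6,27,32): 6+27 > 32 → valid
5 of the 6 triples form a triangle.

5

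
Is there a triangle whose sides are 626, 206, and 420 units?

No

The two shorter sides sum to 626, exactly equal to the longest side 626.
That gives only a degenerate (flat) triangle — the inequality must be strict.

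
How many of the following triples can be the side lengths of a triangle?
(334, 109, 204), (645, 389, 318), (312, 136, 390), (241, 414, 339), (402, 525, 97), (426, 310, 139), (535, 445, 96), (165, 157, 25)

6

(109,204,334): 109+204 ≤ 334 → not valid
(318,389,645): 318+389 > 645 → valid
(136,312,390): 136+312 > 390 → valid
(241,339,414): 241+339 > 414 → valid
(97,402,525): 97+402 ≤ 525 → not valid
(139,310,426): 139+310 > 426 → valid
(96,445,535): 96+445 > 535 → valid
(25,157,165): 25+157 > 165 → valid
6 of the 8 triples form a triangle.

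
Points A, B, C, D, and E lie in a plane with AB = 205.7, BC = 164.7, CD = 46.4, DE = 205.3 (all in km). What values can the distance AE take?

0 ≤ AE ≤ 622.1 km

The maximum is all hops collinear in one direction: 205.7 + 164.7 + 46.4 + 205.3 = 622.1.
The longest hop is 205.7; the others sum to 416.4. Since 205.7 ≤ 416.4, the path can fold back on itself completely, so the minimum distance is 0.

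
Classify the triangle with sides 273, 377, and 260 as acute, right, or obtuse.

Compare the square of the longest side to the sum of squares of the other two: 260² + 273² = 142129 = 377².

right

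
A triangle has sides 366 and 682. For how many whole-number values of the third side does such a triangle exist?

The third side lies in the open interval (316, 1048).
Integers from 317 to 1047 inclusive: 1047 − 317 + 1 = 731.

731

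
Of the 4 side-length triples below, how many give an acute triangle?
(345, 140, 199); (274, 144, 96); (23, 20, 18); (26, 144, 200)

(345,140,199): 140+199 ≤ 345, not a triangle
(274,144,96): 96+144 ≤ 274, not a triangle
(23,20,18): 18²+20² = 724 > 529 = 23² → acute
(26,144,200): 26+144 ≤ 200, not a triangle
1 of the 4 is acute.

1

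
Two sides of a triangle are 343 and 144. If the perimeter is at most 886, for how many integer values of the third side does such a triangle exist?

Triangle inequality: 199 < x < 487. Perimeter ≤ 886 gives x ≤ 886 − 343 − 144 = 399.
So 199 < x ≤ 399; integers 200 through 399: 200 values.

200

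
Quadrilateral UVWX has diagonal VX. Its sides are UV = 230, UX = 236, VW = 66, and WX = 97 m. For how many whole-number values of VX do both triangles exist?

From triangle UVX: 6 < VX < 466.
From triangle WVX: 31 < VX < 163.
Intersection: 31 < VX < 163, so integers 32 through 162: 131 values.

131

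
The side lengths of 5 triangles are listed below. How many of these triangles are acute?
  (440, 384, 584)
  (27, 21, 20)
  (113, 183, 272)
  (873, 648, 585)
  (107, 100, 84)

2

(440,384,584): 384²+440² = 341056 = 584² → right
(27,21,20): 20²+21² = 841 > 729 = 27² → acute
(113,183,272): 113²+183² = 46258 < 73984 = 272² → obtuse
(873,648,585): 585²+648² = 762129 = 873² → right
(107,100,84): 84²+100² = 17056 > 11449 = 107² → acute
2 of the 5 are acute.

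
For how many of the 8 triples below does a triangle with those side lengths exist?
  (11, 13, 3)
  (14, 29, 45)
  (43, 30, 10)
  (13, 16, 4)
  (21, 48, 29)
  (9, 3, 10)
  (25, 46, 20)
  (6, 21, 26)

5

(3,11,13): 3+11 > 13 → valid
(14,29,45): 14+29 ≤ 45 → not valid
(10,30,43): 10+30 ≤ 43 → not valid
(4,13,16): 4+13 > 16 → valid
(21,29,48): 21+29 > 48 → valid
(3,9,10): 3+9 > 10 → valid
(20,25,46): 20+25 ≤ 46 → not valid
(6,21,26): 6+21 > 26 → valid
5 of the 8 triples form a triangle.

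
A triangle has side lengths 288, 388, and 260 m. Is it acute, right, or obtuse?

Compare the square of the longest side to the sum of squares of the other two: 260² + 288² = 150544 = 388².

right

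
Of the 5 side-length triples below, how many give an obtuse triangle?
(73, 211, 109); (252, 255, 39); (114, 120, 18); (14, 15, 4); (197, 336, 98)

2

(73,211,109): 73+109 ≤ 211, not a triangle
(252,255,39): 39²+252² = 65025 = 255² → right
(114,120,18): 18²+114² = 13320 < 14400 = 120² → obtuse
(14,15,4): 4²+14² = 212 < 225 = 15² → obtuse
(197,336,98): 98+197 ≤ 336, not a triangle
2 of the 5 are obtuse.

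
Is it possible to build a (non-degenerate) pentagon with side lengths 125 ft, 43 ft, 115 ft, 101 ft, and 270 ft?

Yes

A pentagon exists iff every side is shorter than the sum of the others — equivalently, the longest side is less than the sum of the rest.
Longest side 270 < 384 (sum of the remaining 4), so yes.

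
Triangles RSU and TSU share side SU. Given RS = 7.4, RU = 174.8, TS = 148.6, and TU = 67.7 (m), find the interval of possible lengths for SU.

From triangle RSU: |7.4 − 174.8| < SU < 7.4 + 174.8, i.e. 167.4 < SU < 182.2.
From triangle TSU: 80.9 < SU < 216.3.
Both must hold, so SU lies in the intersection.

167.4 < SU < 182.2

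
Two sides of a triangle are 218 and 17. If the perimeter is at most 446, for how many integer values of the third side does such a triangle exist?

Triangle inequality: 201 < x < 235. Perimeter ≤ 446 gives x ≤ 446 − 218 − 17 = 211.
So 201 < x ≤ 211; integers 202 through 211: 10 values.

10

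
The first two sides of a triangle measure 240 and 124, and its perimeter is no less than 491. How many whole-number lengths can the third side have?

Triangle inequality: 116 < x < 364. Perimeter ≥ 491 gives x ≥ 491 − 240 − 124 = 127.
So 127 ≤ x < 364; integers 127 through 363: 237 values.

237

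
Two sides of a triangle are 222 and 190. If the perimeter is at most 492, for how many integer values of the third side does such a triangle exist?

Triangle inequality: 32 < x < 412. Perimeter ≤ 492 gives x ≤ 492 − 222 − 190 = 80.
So 32 < x ≤ 80; integers 33 through 80: 48 values.

48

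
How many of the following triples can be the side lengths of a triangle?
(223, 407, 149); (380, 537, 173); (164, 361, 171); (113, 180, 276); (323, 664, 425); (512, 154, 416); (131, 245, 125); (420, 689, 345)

6

(149,223,407): 149+223 ≤ 407 → not valid
(173,380,537): 173+380 > 537 → valid
(164,171,361): 164+171 ≤ 361 → not valid
(113,180,276): 113+180 > 276 → valid
(323,425,664): 323+425 > 664 → valid
(154,416,512): 154+416 > 512 → valid
(125,131,245): 125+131 > 245 → valid
(345,420,689): 345+420 > 689 → valid
6 of the 8 triples form a triangle.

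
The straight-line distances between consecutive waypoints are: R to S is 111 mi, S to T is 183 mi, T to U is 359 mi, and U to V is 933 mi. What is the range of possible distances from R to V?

280 ≤ RV ≤ 1586 mi

The maximum is all hops collinear in one direction: 111 + 183 + 359 + 933 = 1586.
The longest hop is 933; the others sum to 653. Folding the others back against it leaves at least 933 − 653 = 280.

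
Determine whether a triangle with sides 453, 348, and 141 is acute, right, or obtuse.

Compare the square of the longest side to the sum of squares of the other two: 141² + 348² = 140985 < 205209 = 453².

obtuse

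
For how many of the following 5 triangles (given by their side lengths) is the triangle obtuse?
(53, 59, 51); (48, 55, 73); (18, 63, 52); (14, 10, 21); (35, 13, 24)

3

(53,59,51): 51²+53² = 5410 > 3481 = 59² → acute
(48,55,73): 48²+55² = 5329 = 73² → right
(18,63,52): 18²+52² = 3028 < 3969 = 63² → obtuse
(14,10,21): 10²+14² = 296 < 441 = 21² → obtuse
(35,13,24): 13²+24² = 745 < 1225 = 35² → obtuse
3 of the 5 are obtuse.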